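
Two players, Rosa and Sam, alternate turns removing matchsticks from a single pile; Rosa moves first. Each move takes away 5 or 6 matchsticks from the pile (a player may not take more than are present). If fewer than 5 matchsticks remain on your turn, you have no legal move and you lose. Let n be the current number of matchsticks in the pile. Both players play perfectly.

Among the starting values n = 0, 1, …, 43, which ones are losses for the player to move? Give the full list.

0, 1, 2, 3, 4, 11, 12, 13, 14, 15, 22, 23, 24, 25, 26, 33, 34, 35, 36, 37

Positions with no move are L. A position that does have a move is losing for the player to move precisely when every available move leads to a winning position for the opponent. Fill in the labels:
n=0: no move → L
n=1: no move → L
n=2: no move → L
n=3: no move → L
n=4: no move → L
n=5: →0(L), so W
n=6: →1(L), so W
n=7: →2(L), so W
n=8: →3(L), so W
n=9: →4(L), so W
n=10: →4(L), so W
n=11: →6(W), 5(W) — all W, so L
n=12: →7(W), 6(W) — all W, so L
n=13: →8(W), 7(W) — all W, so L
n=14: →9(W), 8(W) — all W, so L
n=15: →10(W), 9(W) — all W, so L
n=16: →11(L), so W
n=17: →12(L), so W
n=18: →13(L), so W
n=19: →14(L), so W
n=20: →15(L), so W
n=21: →15(L), so W
n=22: →17(W), 16(W) — all W, so L
n=23: →18(W), 17(W) — all W, so L
n=24: →19(W), 18(W) — all W, so L
n=25: →20(W), 19(W) — all W, so L
n=26: →21(W), 20(W) — all W, so L
n=27: →22(L), so W
n=28: →23(L), so W
n=29: →24(L), so W
n=30: →25(L), so W
n=31: →26(L), so W
n=32: →26(L), so W
n=33: →28(W), 27(W) — all W, so L
n=34: →29(W), 28(W) — all W, so L
n=35: →30(W), 29(W) — all W, so L
n=36: →31(W), 30(W) — all W, so L
n=37: →32(W), 31(W) — all W, so L
n=38: →33(L), so W
n=39: →34(L), so W
n=40: →35(L), so W
n=41: →36(L), so W
n=42: →37(L), so W
n=43: →37(L), so W
Reading off the rows marked L gives the requested list; there are 20 such values of n.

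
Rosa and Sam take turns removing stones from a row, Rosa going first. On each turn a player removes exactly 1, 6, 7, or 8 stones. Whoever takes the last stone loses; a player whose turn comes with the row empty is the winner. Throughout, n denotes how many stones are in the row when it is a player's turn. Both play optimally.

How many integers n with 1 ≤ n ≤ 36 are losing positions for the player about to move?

9

Use the standard recursion: the mover wins at a terminal position; elsewhere, the mover wins exactly when some move hands the opponent an L position.
n=0: no move; the opponent has just taken the last stone and therefore loses → W
n=1: L (sole option 0(W) is W)
n=2: W (go to 1, an L position)
n=3: L (sole option 2(W) is W)
n=4: W (go to 3, an L position)
n=5: L (sole option 4(W) is W)
n=6: W (go to 5, an L position)
n=7: W (go to 1, an L position)
n=8: W (go to 1, an L position)
n=9: W (go to 3, an L position)
n=10: W (go to 3, an L position)
n=11: W (go to 5, an L position)
n=12: W (go to 5, an L position)
n=13: W (go to 5, an L position)
n=14: L (options 13(W), 8(W), 7(W), 6(W) are all W)
n=15: W (go to 14, an L position)
n=16: L (options 15(W), 10(W), 9(W), 8(W) are all W)
n=17: W (go to 16, an L position)
n=18: L (options 17(W), 12(W), 11(W), 10(W) are all W)
n=19: W (go to 18, an L position)
n=20: W (go to 14, an L position)
n=21: W (go to 14, an L position)
n=22: W (go to 16, an L position)
n=23: W (go to 16, an L position)
n=24: W (go to 18, an L position)
n=25: W (go to 18, an L position)
n=26: W (go to 18, an L position)
n=27: L (options 26(W), 21(W), 20(W), 19(W) are all W)
n=28: W (go to 27, an L position)
n=29: L (options 28(W), 23(W), 22(W), 21(W) are all W)
n=30: W (go to 29, an L position)
n=31: L (options 30(W), 25(W), 24(W), 23(W) are all W)
n=32: W (go to 31, an L position)
n=33: W (go to 27, an L position)
n=34: W (go to 27, an L position)
n=35: W (go to 29, an L position)
n=36: W (go to 29, an L position)
L entries with 1 ≤ n ≤ 36 (the range starts at n=1): n = 1, 3, 5, 14, 16, 18, 27, 29, 31; that makes 9.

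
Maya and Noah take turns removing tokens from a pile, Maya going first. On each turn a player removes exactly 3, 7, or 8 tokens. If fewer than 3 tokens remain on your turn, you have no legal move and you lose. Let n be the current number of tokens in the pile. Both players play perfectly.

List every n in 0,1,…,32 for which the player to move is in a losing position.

Build the W/L table. Terminal = L. A non-terminal position is W if it has a move to some L; otherwise it is L.
n=0: no move → L
n=1: no move → L
n=2: no move → L
n=3: reaches L-position 0 → W
n=4: reaches L-position 1 → W
n=5: reaches L-position 2 → W
n=6: only reaches 3(W), which is W → L
n=7: reaches L-position 0 → W
n=8: reaches L-position 1 → W
n=9: reaches L-position 6 → W
n=10: reaches L-position 2 → W
n=11: only reaches 8(W), 4(W), 3(W), all W → L
n=12: only reaches 9(W), 5(W), 4(W), all W → L
n=13: reaches L-position 6 → W
n=14: reaches L-position 11 → W
n=15: reaches L-position 12 → W
n=16: only reaches 13(W), 9(W), 8(W), all W → L
n=17: only reaches 14(W), 10(W), 9(W), all W → L
n=18: reaches L-position 11 → W
n=19: reaches L-position 16 → W
n=20: reaches L-position 17 → W
n=21: only reaches 18(W), 14(W), 13(W), all W → L
n=22: only reaches 19(W), 15(W), 14(W), all W → L
n=23: reaches L-position 16 → W
n=24: reaches L-position 21 → W
n=25: reaches L-position 22 → W
n=26: only reaches 23(W), 19(W), 18(W), all W → L
n=27: only reaches 24(W), 20(W), 19(W), all W → L
n=28: reaches L-position 21 → W
n=29: reaches L-position 26 → W
n=30: reaches L-position 27 → W
n=31: only reaches 28(W), 24(W), 23(W), all W → L
n=32: only reaches 29(W), 25(W), 24(W), all W → L
Reading off the rows marked L gives the requested list; there are 14 such values of n.

0, 1, 2, 6, 11, 12, 16, 17, 21, 22, 26, 27, 31, 32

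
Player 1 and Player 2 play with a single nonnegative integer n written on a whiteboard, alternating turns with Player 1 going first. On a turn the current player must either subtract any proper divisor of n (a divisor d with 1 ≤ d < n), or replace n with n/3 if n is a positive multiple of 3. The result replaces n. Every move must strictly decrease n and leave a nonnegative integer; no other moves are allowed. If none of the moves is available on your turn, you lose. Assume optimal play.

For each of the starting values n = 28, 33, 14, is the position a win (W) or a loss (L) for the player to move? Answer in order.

Use the standard recursion: the mover loses at a terminal position; elsewhere, the mover wins exactly when some move hands the opponent an L position.
n=0: no move → L
n=1: no move → L
n=2: W (go to 1, an L position)
n=3: W (go to 1, an L position)
n=4: L (options 2(W), 3(W) are all W)
n=5: W (go to 4, an L position)
n=6: W (go to 4, an L position)
n=7: L (sole option 6(W) is W)
n=8: W (go to 4, an L position)
n=9: L (options 3(W), 6(W), 8(W) are all W)
n=10: W (go to 9, an L position)
n=11: L (sole option 10(W) is W)
n=12: W (go to 4, an L position)
n=13: L (sole option 12(W) is W)
n=14: W (go to 7, an L position)
n=15: L (options 5(W), 10(W), 12(W), 14(W) are all W)
n=16: W (go to 15, an L position)
n=17: L (sole option 16(W) is W)
n=18: W (go to 9, an L position)
n=19: L (sole option 18(W) is W)
n=20: W (go to 15, an L position)
n=21: W (go to 7, an L position)
n=22: W (go to 11, an L position)
n=23: L (sole option 22(W) is W)
n=24: W (go to 23, an L position)
n=25: L (options 20(W), 24(W) are all W)
n=26: W (go to 13, an L position)
n=27: W (go to 9, an L position)
n=28: L (options 14(W), 21(W), 24(W), 26(W), 27(W) are all W)
n=29: W (go to 28, an L position)
n=30: W (go to 15, an L position)
n=31: L (sole option 30(W) is W)
n=32: W (go to 28, an L position)
n=33: W (go to 11, an L position)

28: L, 33: W, 14: W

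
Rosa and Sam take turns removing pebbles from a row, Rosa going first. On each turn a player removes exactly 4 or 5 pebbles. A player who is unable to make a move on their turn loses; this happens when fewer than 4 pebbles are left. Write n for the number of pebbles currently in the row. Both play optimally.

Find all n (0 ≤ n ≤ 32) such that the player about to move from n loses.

0, 1, 2, 3, 9, 10, 11, 12, 18, 19, 20, 21, 27, 28, 29, 30

Work bottom-up. With no move the player to move loses. Otherwise the position is W if at least one move leads to an L position for the opponent, and L if every move leads to a W.
n=0: no move → L
n=1: no move → L
n=2: no move → L
n=3: no move → L
n=4: →0(L), so W
n=5: →1(L), so W
n=6: →2(L), so W
n=7: →3(L), so W
n=8: →3(L), so W
n=9: →5(W), 4(W) — all W, so L
n=10: →6(W), 5(W) — all W, so L
n=11: →7(W), 6(W) — all W, so L
n=12: →8(W), 7(W) — all W, so L
n=13: →9(L), so W
n=14: →10(L), so W
n=15: →11(L), so W
n=16: →12(L), so W
n=17: →12(L), so W
n=18: →14(W), 13(W) — all W, so L
n=19: →15(W), 14(W) — all W, so L
n=20: →16(W), 15(W) — all W, so L
n=21: →17(W), 16(W) — all W, so L
n=22: →18(L), so W
n=23: →19(L), so W
n=24: →20(L), so W
n=25: →21(L), so W
n=26: →21(L), so W
n=27: →23(W), 22(W) — all W, so L
n=28: →24(W), 23(W) — all W, so L
n=29: →25(W), 24(W) — all W, so L
n=30: →26(W), 25(W) — all W, so L
n=31: →27(L), so W
n=32: →28(L), so W
The losing starting values of n are exactly the entries labelled L in this table (16 of them).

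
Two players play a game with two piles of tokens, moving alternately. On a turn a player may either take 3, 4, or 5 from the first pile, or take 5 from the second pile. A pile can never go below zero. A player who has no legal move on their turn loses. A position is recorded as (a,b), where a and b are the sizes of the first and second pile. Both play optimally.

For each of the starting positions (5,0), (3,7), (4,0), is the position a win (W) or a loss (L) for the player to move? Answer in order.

(5,0): W, (3,7): L, (4,0): W

Work bottom-up. With no move the player to move loses. Otherwise the position is W if at least one move leads to an L position for the opponent, and L if every move leads to a W.
No move ever increases a pile, so every position that can arise here has a ≤ 5 and b ≤ 7; it is enough to label the cells with 0 ≤ a ≤ 5 and 0 ≤ b ≤ 7.
Every move lowers a or b (never raises either), so fill the grid row by row in increasing a, and left to right within a row: each cell's successors are then already labelled.
      b=0  b=1  b=2  b=3  b=4  b=5  b=6  b=7
a=0:    L    L    L    L    L    W    W    W
a=1:    L    L    L    L    L    W    W    W
a=2:    L    L    L    L    L    W    W    W
a=3:    W    W    W    W    W    L    L    L
a=4:    W    W    W    W    W    L    L    L
a=5:    W    W    W    W    W    L    L    L
Cells with no legal move (terminal, hence L): (0,0), (0,1), (0,2), (0,3), (0,4), (1,0), (1,1), (1,2), (1,3), (1,4), (2,0), (2,1), (2,2), (2,3), (2,4).
The remaining L cells, each justified by listing all of its moves:
(3,5): only reaches (0,5)(W), (3,0)(W), all W → L
(3,6): only reaches (0,6)(W), (3,1)(W), all W → L
(3,7): only reaches (0,7)(W), (3,2)(W), all W → L
(4,5): only reaches (1,5)(W), (0,5)(W), (4,0)(W), all W → L
(4,6): only reaches (1,6)(W), (0,6)(W), (4,1)(W), all W → L
(4,7): only reaches (1,7)(W), (0,7)(W), (4,2)(W), all W → L
(5,5): only reaches (2,5)(W), (1,5)(W), (0,5)(W), (5,0)(W), all W → L
(5,6): only reaches (2,6)(W), (1,6)(W), (0,6)(W), (5,1)(W), all W → L
(5,7): only reaches (2,7)(W), (1,7)(W), (0,7)(W), (5,2)(W), all W → L
Every other cell has at least one move into one of the L cells above, so it is W.
(5,0): the move to (2,0) reaches an L cell, so W
(3,7): one of the L cells justified above, so L
(4,0): the move to (1,0) reaches an L cell, so W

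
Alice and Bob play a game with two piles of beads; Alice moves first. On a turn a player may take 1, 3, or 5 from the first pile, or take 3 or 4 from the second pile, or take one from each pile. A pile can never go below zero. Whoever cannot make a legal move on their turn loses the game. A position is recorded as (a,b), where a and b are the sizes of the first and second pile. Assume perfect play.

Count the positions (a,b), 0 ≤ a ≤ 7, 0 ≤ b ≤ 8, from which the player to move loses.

29

Work bottom-up. With no move the player to move loses. Otherwise the position is W if at least one move leads to an L position for the opponent, and L if every move leads to a W.
Every move lowers a or b (never raises either), so fill the grid row by row in increasing a, and left to right within a row: each cell's successors are then already labelled.
      b=0  b=1  b=2  b=3  b=4  b=5  b=6  b=7  b=8
a=0:    L    L    L    W    W    W    W    L    L
a=1:    W    W    W    W    L    L    L    W    W
a=2:    L    L    L    W    W    W    W    W    L
a=3:    W    W    W    W    L    L    L    W    W
a=4:    L    L    L    W    W    W    W    W    L
a=5:    W    W    W    W    L    L    L    W    W
a=6:    L    L    L    W    W    W    W    W    L
a=7:    W    W    W    W    L    L    L    W    W
Cells with no legal move (terminal, hence L): (0,0), (0,1), (0,2).
The remaining L cells, each justified by listing all of its moves:
(0,7): only reaches (0,4)(W), (0,3)(W), all W → L
(0,8): only reaches (0,5)(W), (0,4)(W), all W → L
(1,4): only reaches (0,4)(W), (1,1)(W), (1,0)(W), (0,3)(W), all W → L
(1,5): only reaches (0,5)(W), (1,2)(W), (1,1)(W), (0,4)(W), all W → L
(1,6): only reaches (0,6)(W), (1,3)(W), (1,2)(W), (0,5)(W), all W → L
(2,0): only reaches (1,0)(W), which is W → L
(2,1): only reaches (1,1)(W), (1,0)(W), all W → L
(2,2): only reaches (1,2)(W), (1,1)(W), all W → L
(2,8): only reaches (1,8)(W), (2,5)(W), (2,4)(W), (1,7)(W), all W → L
(3,4): only reaches (2,4)(W), (0,4)(W), (3,1)(W), (3,0)(W), (2,3)(W), all W → L
(3,5): only reaches (2,5)(W), (0,5)(W), (3,2)(W), (3,1)(W), (2,4)(W), all W → L
(3,6): only reaches (2,6)(W), (0,6)(W), (3,3)(W), (3,2)(W), (2,5)(W), all W → L
(4,0): only reaches (3,0)(W), (1,0)(W), all W → L
(4,1): only reaches (3,1)(W), (1,1)(W), (3,0)(W), all W → L
(4,2): only reaches (3,2)(W), (1,2)(W), (3,1)(W), all W → L
(4,8): only reaches (3,8)(W), (1,8)(W), (4,5)(W), (4,4)(W), (3,7)(W), all W → L
(5,4): only reaches (4,4)(W), (2,4)(W), (0,4)(W), (5,1)(W), (5,0)(W), (4,3)(W), all W → L
(5,5): only reaches (4,5)(W), (2,5)(W), (0,5)(W), (5,2)(W), (5,1)(W), (4,4)(W), all W → L
(5,6): only reaches (4,6)(W), (2,6)(W), (0,6)(W), (5,3)(W), (5,2)(W), (4,5)(W), all W → L
(6,0): only reaches (5,0)(W), (3,0)(W), (1,0)(W), all W → L
(6,1): only reaches (5,1)(W), (3,1)(W), (1,1)(W), (5,0)(W), all W → L
(6,2): only reaches (5,2)(W), (3,2)(W), (1,2)(W), (5,1)(W), all W → L
(6,8): only reaches (5,8)(W), (3,8)(W), (1,8)(W), (6,5)(W), (6,4)(W), (5,7)(W), all W → L
(7,4): only reaches (6,4)(W), (4,4)(W), (2,4)(W), (7,1)(W), (7,0)(W), (6,3)(W), all W → L
(7,5): only reaches (6,5)(W), (4,5)(W), (2,5)(W), (7,2)(W), (7,1)(W), (6,4)(W), all W → L
(7,6): only reaches (6,6)(W), (4,6)(W), (2,6)(W), (7,3)(W), (7,2)(W), (6,5)(W), all W → L
Every other cell has at least one move into one of the L cells above, so it is W.
L cells per row: a=0: 5, a=1: 3, a=2: 4, a=3: 3, a=4: 4, a=5: 3, a=6: 4, a=7: 3; total 29.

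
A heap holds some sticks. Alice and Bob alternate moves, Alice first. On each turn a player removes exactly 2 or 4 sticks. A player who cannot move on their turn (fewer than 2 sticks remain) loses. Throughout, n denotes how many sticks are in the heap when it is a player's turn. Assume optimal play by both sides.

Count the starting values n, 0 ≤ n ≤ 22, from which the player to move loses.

Positions with no move are L. A position that does have a move is losing for the player to move precisely when every available move leads to a winning position for the opponent. Fill in the labels:
n=0: no move → L
n=1: no move → L
n=2: can move to 0, which is L ⇒ W
n=3: can move to 1, which is L ⇒ W
n=4: can move to 0, which is L ⇒ W
n=5: can move to 1, which is L ⇒ W
n=6: moves to 4(W), 2(W); every one is W ⇒ L
n=7: moves to 5(W), 3(W); every one is W ⇒ L
n=8: can move to 6, which is L ⇒ W
n=9: can move to 7, which is L ⇒ W
n=10: can move to 6, which is L ⇒ W
n=11: can move to 7, which is L ⇒ W
n=12: moves to 10(W), 8(W); every one is W ⇒ L
n=13: moves to 11(W), 9(W); every one is W ⇒ L
n=14: can move to 12, which is L ⇒ W
n=15: can move to 13, which is L ⇒ W
n=16: can move to 12, which is L ⇒ W
n=17: can move to 13, which is L ⇒ W
n=18: moves to 16(W), 14(W); every one is W ⇒ L
n=19: moves to 17(W), 15(W); every one is W ⇒ L
n=20: can move to 18, which is L ⇒ W
n=21: can move to 19, which is L ⇒ W
n=22: can move to 18, which is L ⇒ W
L entries with 0 ≤ n ≤ 22: n = 0, 1, 6, 7, 12, 13, 18, 19; that makes 8.

8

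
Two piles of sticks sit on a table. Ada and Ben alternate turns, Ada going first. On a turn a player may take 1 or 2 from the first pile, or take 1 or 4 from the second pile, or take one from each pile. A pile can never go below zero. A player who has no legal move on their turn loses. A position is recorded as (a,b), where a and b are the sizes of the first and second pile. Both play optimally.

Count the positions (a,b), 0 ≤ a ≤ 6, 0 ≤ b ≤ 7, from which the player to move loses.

18

Positions with no move are L. A position that does have a move is losing for the player to move precisely when every available move leads to a winning position for the opponent. Fill in the labels:
Every move lowers a or b (never raises either), so fill the grid row by row in increasing a, and left to right within a row: each cell's successors are then already labelled.
      b=0  b=1  b=2  b=3  b=4  b=5  b=6  b=7
a=0:    L    W    L    W    W    L    W    L
a=1:    W    W    W    W    L    W    W    W
a=2:    W    L    W    L    W    W    L    W
a=3:    L    W    W    W    W    L    W    W
a=4:    W    W    L    W    L    W    W    L
a=5:    W    L    W    W    W    W    L    W
a=6:    L    W    W    L    W    L    W    W
Cells with no legal move (terminal, hence L): (0,0).
The remaining L cells, each justified by listing all of its moves:
(0,2): only reaches (0,1)(W), which is W → L
(0,5): only reaches (0,4)(W), (0,1)(W), all W → L
(0,7): only reaches (0,6)(W), (0,3)(W), all W → L
(1,4): only reaches (0,4)(W), (1,3)(W), (1,0)(W), (0,3)(W), all W → L
(2,1): only reaches (1,1)(W), (0,1)(W), (2,0)(W), (1,0)(W), all W → L
(2,3): only reaches (1,3)(W), (0,3)(W), (2,2)(W), (1,2)(W), all W → L
(2,6): only reaches (1,6)(W), (0,6)(W), (2,5)(W), (2,2)(W), (1,5)(W), all W → L
(3,0): only reaches (2,0)(W), (1,0)(W), all W → L
(3,5): only reaches (2,5)(W), (1,5)(W), (3,4)(W), (3,1)(W), (2,4)(W), all W → L
(4,2): only reaches (3,2)(W), (2,2)(W), (4,1)(W), (3,1)(W), all W → L
(4,4): only reaches (3,4)(W), (2,4)(W), (4,3)(W), (4,0)(W), (3,3)(W), all W → L
(4,7): only reaches (3,7)(W), (2,7)(W), (4,6)(W), (4,3)(W), (3,6)(W), all W → L
(5,1): only reaches (4,1)(W), (3,1)(W), (5,0)(W), (4,0)(W), all W → L
(5,6): only reaches (4,6)(W), (3,6)(W), (5,5)(W), (5,2)(W), (4,5)(W), all W → L
(6,0): only reaches (5,0)(W), (4,0)(W), all W → L
(6,3): only reaches (5,3)(W), (4,3)(W), (6,2)(W), (5,2)(W), all W → L
(6,5): only reaches (5,5)(W), (4,5)(W), (6,4)(W), (6,1)(W), (5,4)(W), all W → L
Every other cell has at least one move into one of the L cells above, so it is W.
L cells per row: a=0: 4, a=1: 1, a=2: 3, a=3: 2, a=4: 3, a=5: 2, a=6: 3; total 18.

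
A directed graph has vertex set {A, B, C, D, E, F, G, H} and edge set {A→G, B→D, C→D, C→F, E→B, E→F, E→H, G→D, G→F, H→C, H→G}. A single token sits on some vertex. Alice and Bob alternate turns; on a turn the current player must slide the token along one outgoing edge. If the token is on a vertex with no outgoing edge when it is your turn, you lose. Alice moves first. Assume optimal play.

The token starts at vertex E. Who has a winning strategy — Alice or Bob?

Compute win/loss labels from the base case upward. A position with no move is L. Any other position is W if it can reach an L in one move, else L.
Every edge goes from a vertex to one that appears earlier in the order F, D, C, G, A, H, B, E, so processing vertices in that order labels each vertex after all of its successors.
F: no outgoing edge → L
D: no outgoing edge → L
C: can move to D, which is L ⇒ W
G: can move to D, which is L ⇒ W
A: the only move is to G(W), a W ⇒ L
H: moves to G(W), C(W); every one is W ⇒ L
B: can move to D, which is L ⇒ W
E: can move to H, which is L ⇒ W
The starting position E is W: Alice should move to H, handing over an L position.

Alice wins.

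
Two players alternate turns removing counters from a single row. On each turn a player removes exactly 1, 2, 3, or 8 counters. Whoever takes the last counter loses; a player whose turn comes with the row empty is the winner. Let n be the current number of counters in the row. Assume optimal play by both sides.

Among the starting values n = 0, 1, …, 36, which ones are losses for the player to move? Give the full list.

1, 5, 10, 14, 19, 23, 28, 32

Use the standard recursion: the mover wins at a terminal position; elsewhere, the mover wins exactly when some move hands the opponent an L position.
n=0: no move; the opponent has just taken the last counter and therefore loses → W
n=1: the only move is to 0(W), a W ⇒ L
n=2: can move to 1, which is L ⇒ W
n=3: can move to 1, which is L ⇒ W
n=4: can move to 1, which is L ⇒ W
n=5: moves to 4(W), 3(W), 2(W); every one is W ⇒ L
n=6: can move to 5, which is L ⇒ W
n=7: can move to 5, which is L ⇒ W
n=8: can move to 5, which is L ⇒ W
n=9: can move to 1, which is L ⇒ W
n=10: moves to 9(W), 8(W), 7(W), 2(W); every one is W ⇒ L
n=11: can move to 10, which is L ⇒ W
n=12: can move to 10, which is L ⇒ W
n=13: can move to 10, which is L ⇒ W
n=14: moves to 13(W), 12(W), 11(W), 6(W); every one is W ⇒ L
n=15: can move to 14, which is L ⇒ W
n=16: can move to 14, which is L ⇒ W
n=17: can move to 14, which is L ⇒ W
n=18: can move to 10, which is L ⇒ W
n=19: moves to 18(W), 17(W), 16(W), 11(W); every one is W ⇒ L
n=20: can move to 19, which is L ⇒ W
n=21: can move to 19, which is L ⇒ W
n=22: can move to 19, which is L ⇒ W
n=23: moves to 22(W), 21(W), 20(W), 15(W); every one is W ⇒ L
n=24: can move to 23, which is L ⇒ W
n=25: can move to 23, which is L ⇒ W
n=26: can move to 23, which is L ⇒ W
n=27: can move to 19, which is L ⇒ W
n=28: moves to 27(W), 26(W), 25(W), 20(W); every one is W ⇒ L
n=29: can move to 28, which is L ⇒ W
n=30: can move to 28, which is L ⇒ W
n=31: can move to 28, which is L ⇒ W
n=32: moves to 31(W), 30(W), 29(W), 24(W); every one is W ⇒ L
n=33: can move to 32, which is L ⇒ W
n=34: can move to 32, which is L ⇒ W
n=35: can move to 32, which is L ⇒ W
n=36: can move to 28, which is L ⇒ W
The losing starting values of n are exactly the entries labelled L in this table (8 of them).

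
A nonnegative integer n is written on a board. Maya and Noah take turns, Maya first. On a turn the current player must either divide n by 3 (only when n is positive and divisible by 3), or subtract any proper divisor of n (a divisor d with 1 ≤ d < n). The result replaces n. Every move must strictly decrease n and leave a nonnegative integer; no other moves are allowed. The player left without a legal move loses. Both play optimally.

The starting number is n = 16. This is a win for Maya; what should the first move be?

Build the W/L table. Terminal = L. A non-terminal position is W if it has a move to some L; otherwise it is L.
n=0: no move → L
n=1: no move → L
n=2: W (go to 1, an L position)
n=3: W (go to 1, an L position)
n=4: L (options 2(W), 3(W) are all W)
n=5: W (go to 4, an L position)
n=6: W (go to 4, an L position)
n=7: L (sole option 6(W) is W)
n=8: W (go to 4, an L position)
n=9: L (options 3(W), 6(W), 8(W) are all W)
n=10: W (go to 9, an L position)
n=11: L (sole option 10(W) is W)
n=12: W (go to 4, an L position)
n=13: L (sole option 12(W) is W)
n=14: W (go to 7, an L position)
n=15: L (options 5(W), 10(W), 12(W), 14(W) are all W)
n=16: W (go to 15, an L position)
From 16, the L positions reachable in one move are: 15.

Move to 15.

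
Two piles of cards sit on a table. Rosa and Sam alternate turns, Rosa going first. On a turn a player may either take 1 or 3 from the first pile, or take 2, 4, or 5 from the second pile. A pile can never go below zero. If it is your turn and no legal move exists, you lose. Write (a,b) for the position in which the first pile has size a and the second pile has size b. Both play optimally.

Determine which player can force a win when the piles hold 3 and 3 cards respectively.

Classify positions by backward induction: terminal positions (no move available) are L. From any other position, the mover wins iff some move reaches an L.
No move ever increases a pile, so every position that can arise here has a ≤ 3 and b ≤ 3; it is enough to label the cells with 0 ≤ a ≤ 3 and 0 ≤ b ≤ 3.
Every move lowers a or b (never raises either), so fill the grid row by row in increasing a, and left to right within a row: each cell's successors are then already labelled.
      b=0  b=1  b=2  b=3
a=0:    L    L    W    W
a=1:    W    W    L    L
a=2:    L    L    W    W
a=3:    W    W    L    L
Cells with no legal move (terminal, hence L): (0,0), (0,1).
The remaining L cells, each justified by listing all of its moves:
(1,2): →(0,2)(W), (1,0)(W) — all W, so L
(1,3): →(0,3)(W), (1,1)(W) — all W, so L
(2,0): →(1,0)(W) only, which is W, so L
(2,1): →(1,1)(W) only, which is W, so L
(3,2): →(2,2)(W), (0,2)(W), (3,0)(W) — all W, so L
(3,3): →(2,3)(W), (0,3)(W), (3,1)(W) — all W, so L
Every other cell has at least one move into one of the L cells above, so it is W.
Every move from (3,3) reaches a W position, so the mover loses.

Sam wins.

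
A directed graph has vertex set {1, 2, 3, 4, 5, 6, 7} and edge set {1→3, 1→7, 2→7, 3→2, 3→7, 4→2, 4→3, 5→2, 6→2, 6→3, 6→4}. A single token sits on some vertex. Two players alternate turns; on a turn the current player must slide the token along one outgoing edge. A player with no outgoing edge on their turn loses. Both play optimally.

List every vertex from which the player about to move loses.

4, 5, 7

Positions with no move are L. A position that does have a move is losing for the player to move precisely when every available move leads to a winning position for the opponent. Fill in the labels:
Every edge goes from a vertex to one that appears earlier in the order 7, 2, 3, 4, 6, 1, 5, so processing vertices in that order labels each vertex after all of its successors.
7: no outgoing edge → L
2: →7(L), so W
3: →7(L), so W
4: →3(W), 2(W) — all W, so L
6: →4(L), so W
1: →7(L), so W
5: →2(W) only, which is W, so L
The losing starting vertices are exactly the entries labelled L in this table (3 of them).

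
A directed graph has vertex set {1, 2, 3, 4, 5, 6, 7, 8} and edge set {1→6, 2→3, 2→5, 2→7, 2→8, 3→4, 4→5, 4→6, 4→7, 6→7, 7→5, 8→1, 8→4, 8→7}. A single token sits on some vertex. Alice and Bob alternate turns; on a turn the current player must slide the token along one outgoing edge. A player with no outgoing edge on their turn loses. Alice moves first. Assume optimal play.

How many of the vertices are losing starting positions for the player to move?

Label each position W (a win for the player to move) or L (a loss). A position with no legal move is L; any other position is W exactly when some move reaches an L, and L when every move reaches a W.
Every edge goes from a vertex to one that appears earlier in the order 5, 7, 6, 1, 4, 8, 3, 2, so processing vertices in that order labels each vertex after all of its successors.
5: no outgoing edge → L
7: →5(L), so W
6: →7(W) only, which is W, so L
1: →6(L), so W
4: →6(L), so W
8: →4(W), 1(W), 7(W) — all W, so L
3: →4(W) only, which is W, so L
2: →3(L), so W
The L vertices are 3, 5, 6, 8; that is 4 in all.

4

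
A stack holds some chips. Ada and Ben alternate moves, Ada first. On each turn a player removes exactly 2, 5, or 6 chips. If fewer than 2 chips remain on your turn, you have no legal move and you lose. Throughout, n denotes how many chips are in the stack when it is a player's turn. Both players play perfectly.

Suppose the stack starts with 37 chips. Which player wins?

Ben wins.

Work bottom-up. With no move the player to move loses. Otherwise the position is W if at least one move leads to an L position for the opponent, and L if every move leads to a W.
n=0: no move → L
n=1: no move → L
n=2: can move to 0, which is L ⇒ W
n=3: can move to 1, which is L ⇒ W
n=4: the only move is to 2(W), a W ⇒ L
n=5: can move to 0, which is L ⇒ W
n=6: can move to 4, which is L ⇒ W
n=7: can move to 1, which is L ⇒ W
n=8: moves to 6(W), 3(W), 2(W); every one is W ⇒ L
n=9: can move to 4, which is L ⇒ W
n=10: can move to 8, which is L ⇒ W
n=11: moves to 9(W), 6(W), 5(W); every one is W ⇒ L
n=12: moves to 10(W), 7(W), 6(W); every one is W ⇒ L
n=13: can move to 11, which is L ⇒ W
n=14: can move to 12, which is L ⇒ W
n=15: moves to 13(W), 10(W), 9(W); every one is W ⇒ L
n=16: can move to 11, which is L ⇒ W
n=17: can move to 15, which is L ⇒ W
n=18: can move to 12, which is L ⇒ W
n=19: moves to 17(W), 14(W), 13(W); every one is W ⇒ L
n=20: can move to 15, which is L ⇒ W
n=21: can move to 19, which is L ⇒ W
n=22: moves to 20(W), 17(W), 16(W); every one is W ⇒ L
n=23: moves to 21(W), 18(W), 17(W); every one is W ⇒ L
n=24: can move to 22, which is L ⇒ W
n=25: can move to 23, which is L ⇒ W
n=26: moves to 24(W), 21(W), 20(W); every one is W ⇒ L
n=27: can move to 22, which is L ⇒ W
n=28: can move to 26, which is L ⇒ W
n=29: can move to 23, which is L ⇒ W
n=30: moves to 28(W), 25(W), 24(W); every one is W ⇒ L
n=31: can move to 26, which is L ⇒ W
n=32: can move to 30, which is L ⇒ W
n=33: moves to 31(W), 28(W), 27(W); every one is W ⇒ L
n=34: moves to 32(W), 29(W), 28(W); every one is W ⇒ L
n=35: can move to 33, which is L ⇒ W
n=36: can move to 34, which is L ⇒ W
n=37: moves to 35(W), 32(W), 31(W); every one is W ⇒ L
The starting position 37 is L: whatever Ada does, the opponent receives a W position.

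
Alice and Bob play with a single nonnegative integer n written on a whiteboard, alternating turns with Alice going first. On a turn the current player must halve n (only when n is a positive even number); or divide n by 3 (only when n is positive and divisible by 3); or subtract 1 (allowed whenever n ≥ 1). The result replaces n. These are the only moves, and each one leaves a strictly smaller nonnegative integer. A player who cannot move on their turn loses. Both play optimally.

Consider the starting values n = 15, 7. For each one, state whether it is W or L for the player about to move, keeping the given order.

Compute win/loss labels from the base case upward. A position with no move is L. Any other position is W if it can reach an L in one move, else L.
n=0: no move → L
n=1: reaches L-position 0 → W
n=2: only reaches 1(W), which is W → L
n=3: reaches L-position 2 → W
n=4: reaches L-position 2 → W
n=5: only reaches 4(W), which is W → L
n=6: reaches L-position 2 → W
n=7: only reaches 6(W), which is W → L
n=8: reaches L-position 7 → W
n=9: only reaches 3(W), 8(W), all W → L
n=10: reaches L-position 5 → W
n=11: only reaches 10(W), which is W → L
n=12: reaches L-position 11 → W
n=13: only reaches 12(W), which is W → L
n=14: reaches L-position 7 → W
n=15: reaches L-position 5 → W

15: W, 7: L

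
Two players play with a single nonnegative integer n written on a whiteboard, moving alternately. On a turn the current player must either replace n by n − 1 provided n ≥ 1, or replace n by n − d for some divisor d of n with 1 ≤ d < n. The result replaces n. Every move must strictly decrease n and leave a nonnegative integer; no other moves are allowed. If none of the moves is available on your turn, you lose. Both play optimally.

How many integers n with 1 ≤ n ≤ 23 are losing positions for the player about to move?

Positions with no move are L. A position that does have a move is losing for the player to move precisely when every available move leads to a winning position for the opponent. Fill in the labels:
n=0: no move → L
n=1: W (go to 0, an L position)
n=2: L (sole option 1(W) is W)
n=3: W (go to 2, an L position)
n=4: W (go to 2, an L position)
n=5: L (sole option 4(W) is W)
n=6: W (go to 5, an L position)
n=7: L (sole option 6(W) is W)
n=8: W (go to 7, an L position)
n=9: L (options 6(W), 8(W) are all W)
n=10: W (go to 5, an L position)
n=11: L (sole option 10(W) is W)
n=12: W (go to 9, an L position)
n=13: L (sole option 12(W) is W)
n=14: W (go to 7, an L position)
n=15: L (options 10(W), 12(W), 14(W) are all W)
n=16: W (go to 15, an L position)
n=17: L (sole option 16(W) is W)
n=18: W (go to 9, an L position)
n=19: L (sole option 18(W) is W)
n=20: W (go to 15, an L position)
n=21: L (options 14(W), 18(W), 20(W) are all W)
n=22: W (go to 11, an L position)
n=23: L (sole option 22(W) is W)
L entries with 1 ≤ n ≤ 23 (n=0 is outside the asked range and is not counted): n = 2, 5, 7, 9, 11, 13, 15, 17, 19, 21, 23; that makes 11.

11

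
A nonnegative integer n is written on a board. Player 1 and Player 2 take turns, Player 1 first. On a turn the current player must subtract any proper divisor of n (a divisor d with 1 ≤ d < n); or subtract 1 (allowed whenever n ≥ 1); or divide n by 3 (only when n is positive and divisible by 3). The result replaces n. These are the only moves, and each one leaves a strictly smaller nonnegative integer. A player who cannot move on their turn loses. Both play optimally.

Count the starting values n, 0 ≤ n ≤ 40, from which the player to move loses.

Classify positions by backward induction: terminal positions (no move available) are L. From any other position, the mover wins iff some move reaches an L.
n=0: no move → L
n=1: reaches L-position 0 → W
n=2: only reaches 1(W), which is W → L
n=3: reaches L-position 2 → W
n=4: reaches L-position 2 → W
n=5: only reaches 4(W), which is W → L
n=6: reaches L-position 2 → W
n=7: only reaches 6(W), which is W → L
n=8: reaches L-position 7 → W
n=9: only reaches 3(W), 6(W), 8(W), all W → L
n=10: reaches L-position 5 → W
n=11: only reaches 10(W), which is W → L
n=12: reaches L-position 9 → W
n=13: only reaches 12(W), which is W → L
n=14: reaches L-position 7 → W
n=15: reaches L-position 5 → W
n=16: only reaches 8(W), 12(W), 14(W), 15(W), all W → L
n=17: reaches L-position 16 → W
n=18: reaches L-position 9 → W
n=19: only reaches 18(W), which is W → L
n=20: reaches L-position 16 → W
n=21: reaches L-position 7 → W
n=22: reaches L-position 11 → W
n=23: only reaches 22(W), which is W → L
n=24: reaches L-position 16 → W
n=25: only reaches 20(W), 24(W), all W → L
n=26: reaches L-position 13 → W
n=27: reaches L-position 9 → W
n=28: only reaches 14(W), 21(W), 24(W), 26(W), 27(W), all W → L
n=29: reaches L-position 28 → W
n=30: reaches L-position 25 → W
n=31: only reaches 30(W), which is W → L
n=32: reaches L-position 16 → W
n=33: reaches L-position 11 → W
n=34: only reaches 17(W), 32(W), 33(W), all W → L
n=35: reaches L-position 28 → W
n=36: reaches L-position 34 → W
n=37: only reaches 36(W), which is W → L
n=38: reaches L-position 19 → W
n=39: reaches L-position 13 → W
n=40: only reaches 20(W), 30(W), 32(W), 35(W), 36(W), 38(W), 39(W), all W → L
L entries with 0 ≤ n ≤ 40: n = 0, 2, 5, 7, 9, 11, 13, 16, 19, 23, 25, 28, 31, 34, 37, 40; that makes 16.

16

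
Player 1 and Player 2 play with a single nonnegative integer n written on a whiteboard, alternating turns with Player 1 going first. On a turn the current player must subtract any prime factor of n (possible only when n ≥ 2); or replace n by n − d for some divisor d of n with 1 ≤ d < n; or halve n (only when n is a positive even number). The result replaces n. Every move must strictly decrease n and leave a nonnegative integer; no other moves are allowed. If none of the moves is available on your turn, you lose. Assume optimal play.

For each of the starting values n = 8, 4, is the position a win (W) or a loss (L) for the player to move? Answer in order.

Work bottom-up. With no move the player to move loses. Otherwise the position is W if at least one move leads to an L position for the opponent, and L if every move leads to a W.
n=0: no move → L
n=1: no move → L
n=2: reaches L-position 0 → W
n=3: reaches L-position 0 → W
n=4: only reaches 2(W), 3(W), all W → L
n=5: reaches L-position 0 → W
n=6: reaches L-position 4 → W
n=7: reaches L-position 0 → W
n=8: reaches L-position 4 → W

8: W, 4: L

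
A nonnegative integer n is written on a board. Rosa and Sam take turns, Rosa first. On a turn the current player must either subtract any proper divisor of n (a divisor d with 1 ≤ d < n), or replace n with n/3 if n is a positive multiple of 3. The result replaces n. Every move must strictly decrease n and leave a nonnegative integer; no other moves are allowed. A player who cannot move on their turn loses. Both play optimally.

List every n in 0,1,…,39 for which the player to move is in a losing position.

Positions with no move are L. A position that does have a move is losing for the player to move precisely when every available move leads to a winning position for the opponent. Fill in the labels:
n=0: no move → L
n=1: no move → L
n=2: reaches L-position 1 → W
n=3: reaches L-position 1 → W
n=4: only reaches 2(W), 3(W), all W → L
n=5: reaches L-position 4 → W
n=6: reaches L-position 4 → W
n=7: only reaches 6(W), which is W → L
n=8: reaches L-position 4 → W
n=9: only reaches 3(W), 6(W), 8(W), all W → L
n=10: reaches L-position 9 → W
n=11: only reaches 10(W), which is W → L
n=12: reaches L-position 4 → W
n=13: only reaches 12(W), which is W → L
n=14: reaches L-position 7 → W
n=15: only reaches 5(W), 10(W), 12(W), 14(W), all W → L
n=16: reaches L-position 15 → W
n=17: only reaches 16(W), which is W → L
n=18: reaches L-position 9 → W
n=19: only reaches 18(W), which is W → L
n=20: reaches L-position 15 → W
n=21: reaches L-position 7 → W
n=22: reaches L-position 11 → W
n=23: only reaches 22(W), which is W → L
n=24: reaches L-position 23 → W
n=25: only reaches 20(W), 24(W), all W → L
n=26: reaches L-position 13 → W
n=27: reaches L-position 9 → W
n=28: only reaches 14(W), 21(W), 24(W), 26(W), 27(W), all W → L
n=29: reaches L-position 28 → W
n=30: reaches L-position 15 → W
n=31: only reaches 30(W), which is W → L
n=32: reaches L-position 28 → W
n=33: reaches L-position 11 → W
n=34: reaches L-position 17 → W
n=35: reaches L-position 28 → W
n=36: only reaches 12(W), 18(W), 24(W), 27(W), 30(W), 32(W), 33(W), 34(W), 35(W), all W → L
n=37: reaches L-position 36 → W
n=38: reaches L-position 19 → W
n=39: reaches L-position 13 → W
The losing starting values of n are exactly the entries labelled L in this table (15 of them).

0, 1, 4, 7, 9, 11, 13, 15, 17, 19, 23, 25, 28, 31, 36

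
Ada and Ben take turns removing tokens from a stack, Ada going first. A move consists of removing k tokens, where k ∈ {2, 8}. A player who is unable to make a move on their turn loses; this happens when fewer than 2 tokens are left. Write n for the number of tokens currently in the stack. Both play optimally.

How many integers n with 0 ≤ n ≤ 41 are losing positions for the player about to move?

Positions with no move are L. A position that does have a move is losing for the player to move precisely when every available move leads to a winning position for the opponent. Fill in the labels:
n=0: no move → L
n=1: no move → L
n=2: W (go to 0, an L position)
n=3: W (go to 1, an L position)
n=4: L (sole option 2(W) is W)
n=5: L (sole option 3(W) is W)
n=6: W (go to 4, an L position)
n=7: W (go to 5, an L position)
n=8: W (go to 0, an L position)
n=9: W (go to 1, an L position)
n=10: L (options 8(W), 2(W) are all W)
n=11: L (options 9(W), 3(W) are all W)
n=12: W (go to 10, an L position)
n=13: W (go to 11, an L position)
n=14: L (options 12(W), 6(W) are all W)
n=15: L (options 13(W), 7(W) are all W)
n=16: W (go to 14, an L position)
n=17: W (go to 15, an L position)
n=18: W (go to 10, an L position)
n=19: W (go to 11, an L position)
n=20: L (options 18(W), 12(W) are all W)
n=21: L (options 19(W), 13(W) are all W)
n=22: W (go to 20, an L position)
n=23: W (go to 21, an L position)
n=24: L (options 22(W), 16(W) are all W)
n=25: L (options 23(W), 17(W) are all W)
n=26: W (go to 24, an L position)
n=27: W (go to 25, an L position)
n=28: W (go to 20, an L position)
n=29: W (go to 21, an L position)
n=30: L (options 28(W), 22(W) are all W)
n=31: L (options 29(W), 23(W) are all W)
n=32: W (go to 30, an L position)
n=33: W (go to 31, an L position)
n=34: L (options 32(W), 26(W) are all W)
n=35: L (options 33(W), 27(W) are all W)
n=36: W (go to 34, an L position)
n=37: W (go to 35, an L position)
n=38: W (go to 30, an L position)
n=39: W (go to 31, an L position)
n=40: L (options 38(W), 32(W) are all W)
n=41: L (options 39(W), 33(W) are all W)
L entries with 0 ≤ n ≤ 41: n = 0, 1, 4, 5, 10, 11, 14, 15, 20, 21, 24, 25, 30, 31, 34, 35, 40, 41; that makes 18.

18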